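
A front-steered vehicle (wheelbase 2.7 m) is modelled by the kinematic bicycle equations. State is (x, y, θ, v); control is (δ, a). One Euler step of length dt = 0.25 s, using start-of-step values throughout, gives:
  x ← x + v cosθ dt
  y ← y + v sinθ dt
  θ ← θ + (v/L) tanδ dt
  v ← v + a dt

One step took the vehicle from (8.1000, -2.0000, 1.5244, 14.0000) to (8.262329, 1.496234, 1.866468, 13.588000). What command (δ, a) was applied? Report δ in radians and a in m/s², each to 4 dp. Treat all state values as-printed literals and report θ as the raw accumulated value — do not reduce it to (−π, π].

a = (v'−v)/dt = (-0.412000)/0.25 = -1.6480
Δθ = θ'−θ = 0.342068;  (v·dt/L) = 14.0000·0.25/2.7 = 1.296296
tan δ = Δθ·L/(v·dt) = 0.263881  →  δ = 0.2580

δ = 0.2580, a = -1.6480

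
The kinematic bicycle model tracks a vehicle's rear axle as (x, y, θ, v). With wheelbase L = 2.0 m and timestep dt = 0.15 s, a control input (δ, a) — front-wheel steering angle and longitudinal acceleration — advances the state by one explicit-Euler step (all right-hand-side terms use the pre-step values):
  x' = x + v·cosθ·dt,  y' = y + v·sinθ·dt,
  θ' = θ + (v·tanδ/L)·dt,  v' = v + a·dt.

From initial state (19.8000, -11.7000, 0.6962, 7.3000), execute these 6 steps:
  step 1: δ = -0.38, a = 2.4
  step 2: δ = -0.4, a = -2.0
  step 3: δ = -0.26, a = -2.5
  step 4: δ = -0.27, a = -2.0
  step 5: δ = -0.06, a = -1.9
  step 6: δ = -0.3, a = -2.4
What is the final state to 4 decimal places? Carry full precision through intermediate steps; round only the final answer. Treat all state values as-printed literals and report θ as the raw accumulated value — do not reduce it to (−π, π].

after step 1 (δ=-0.38, a=2.4): (20.640177, -10.997769, 0.477522, 7.660000)
after step 2 (δ=-0.4, a=-2.0): (21.660646, -10.469713, 0.234627, 7.360000)
after step 3 (δ=-0.26, a=-2.5): (22.734397, -10.213055, 0.087783, 6.985000)
after step 4 (δ=-0.27, a=-2.0): (23.778113, -10.121198, -0.057204, 6.685000)
after step 5 (δ=-0.06, a=-1.9): (24.779223, -10.178528, -0.087322, 6.400000)
after step 6 (δ=-0.3, a=-2.4): (25.735565, -10.262251, -0.235804, 6.040000)

(25.7356, -10.2623, -0.2358, 6.0400)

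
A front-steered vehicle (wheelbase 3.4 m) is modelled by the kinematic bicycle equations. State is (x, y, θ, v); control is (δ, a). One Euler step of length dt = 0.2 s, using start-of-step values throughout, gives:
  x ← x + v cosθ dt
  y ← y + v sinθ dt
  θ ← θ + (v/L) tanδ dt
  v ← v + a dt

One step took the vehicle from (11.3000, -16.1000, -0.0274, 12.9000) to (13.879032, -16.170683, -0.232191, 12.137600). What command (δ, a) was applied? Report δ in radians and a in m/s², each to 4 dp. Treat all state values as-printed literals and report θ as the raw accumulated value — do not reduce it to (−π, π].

a = (v'−v)/dt = (-0.762400)/0.2 = -3.8120
Δθ = θ'−θ = -0.204791;  (v·dt/L) = 12.9000·0.2/3.4 = 0.758824
tan δ = Δθ·L/(v·dt) = -0.269880  →  δ = -0.2636

δ = -0.2636, a = -3.8120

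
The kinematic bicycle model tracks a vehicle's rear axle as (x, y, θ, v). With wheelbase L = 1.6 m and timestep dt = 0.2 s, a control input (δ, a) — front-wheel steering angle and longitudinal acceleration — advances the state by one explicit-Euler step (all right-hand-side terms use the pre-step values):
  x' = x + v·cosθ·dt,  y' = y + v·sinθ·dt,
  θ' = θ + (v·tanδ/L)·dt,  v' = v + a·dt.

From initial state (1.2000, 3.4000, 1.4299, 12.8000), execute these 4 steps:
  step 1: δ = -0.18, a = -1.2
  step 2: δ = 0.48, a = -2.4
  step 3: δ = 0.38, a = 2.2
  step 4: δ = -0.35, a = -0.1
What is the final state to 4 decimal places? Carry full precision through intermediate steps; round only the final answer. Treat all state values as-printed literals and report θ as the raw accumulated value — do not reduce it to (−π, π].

(-0.3879, 11.8319, 1.9880, 12.5000)

after step 1 (δ=-0.18, a=-1.2): (1.559502, 5.934632, 1.138749, 12.560000)
after step 2 (δ=0.48, a=-2.4): (2.611355, 8.215805, 1.956108, 12.080000)
after step 3 (δ=0.38, a=2.2): (1.703307, 10.454667, 2.559221, 12.520000)
after step 4 (δ=-0.35, a=-0.1): (-0.387935, 11.831883, 1.987951, 12.500000)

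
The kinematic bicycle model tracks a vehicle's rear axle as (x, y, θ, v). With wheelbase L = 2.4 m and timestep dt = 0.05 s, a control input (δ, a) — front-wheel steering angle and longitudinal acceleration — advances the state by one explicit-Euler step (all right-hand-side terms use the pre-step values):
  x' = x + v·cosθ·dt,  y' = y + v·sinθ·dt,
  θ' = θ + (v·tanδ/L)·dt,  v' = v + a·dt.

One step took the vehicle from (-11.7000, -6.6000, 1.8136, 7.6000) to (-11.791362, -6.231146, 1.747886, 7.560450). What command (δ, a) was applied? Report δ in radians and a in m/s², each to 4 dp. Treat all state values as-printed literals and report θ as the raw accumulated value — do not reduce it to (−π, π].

a = (v'−v)/dt = (-0.039550)/0.05 = -0.7910
Δθ = θ'−θ = -0.065714;  (v·dt/L) = 7.6000·0.05/2.4 = 0.158333
tan δ = Δθ·L/(v·dt) = -0.415036  →  δ = -0.3934

δ = -0.3934, a = -0.7910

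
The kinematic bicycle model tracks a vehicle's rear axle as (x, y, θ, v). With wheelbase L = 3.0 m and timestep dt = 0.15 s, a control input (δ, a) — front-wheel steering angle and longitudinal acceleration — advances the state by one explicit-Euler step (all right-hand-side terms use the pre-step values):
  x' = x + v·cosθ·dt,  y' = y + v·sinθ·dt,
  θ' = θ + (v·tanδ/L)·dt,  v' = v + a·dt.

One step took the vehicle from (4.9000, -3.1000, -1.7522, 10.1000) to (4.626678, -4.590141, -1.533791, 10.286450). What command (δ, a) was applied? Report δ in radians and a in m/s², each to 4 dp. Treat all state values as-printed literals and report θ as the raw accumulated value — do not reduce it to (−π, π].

a = (v'−v)/dt = (0.186450)/0.15 = 1.2430
Δθ = θ'−θ = 0.218409;  (v·dt/L) = 10.1000·0.15/3.0 = 0.505000
tan δ = Δθ·L/(v·dt) = 0.432493  →  δ = 0.4082

δ = 0.4082, a = 1.2430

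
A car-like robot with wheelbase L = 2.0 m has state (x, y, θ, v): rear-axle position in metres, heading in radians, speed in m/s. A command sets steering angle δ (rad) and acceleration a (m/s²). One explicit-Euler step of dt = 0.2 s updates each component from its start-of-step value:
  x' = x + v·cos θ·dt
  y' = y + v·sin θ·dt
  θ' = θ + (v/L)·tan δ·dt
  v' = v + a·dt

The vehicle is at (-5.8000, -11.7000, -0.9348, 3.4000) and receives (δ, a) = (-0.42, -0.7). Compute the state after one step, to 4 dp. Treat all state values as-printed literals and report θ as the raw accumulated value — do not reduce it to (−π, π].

x' = -5.8000 + 3.4000·cos(-0.9348)·0.2 = -5.3961
y' = -11.7000 + 3.4000·sin(-0.9348)·0.2 = -12.2470
θ' = -0.9348 + (3.4000/2.0)·tan(-0.42)·0.2 = -1.0866
v' = 3.4000 − 0.7000·0.2 = 3.2600

(-5.3961, -12.2470, -1.0866, 3.2600)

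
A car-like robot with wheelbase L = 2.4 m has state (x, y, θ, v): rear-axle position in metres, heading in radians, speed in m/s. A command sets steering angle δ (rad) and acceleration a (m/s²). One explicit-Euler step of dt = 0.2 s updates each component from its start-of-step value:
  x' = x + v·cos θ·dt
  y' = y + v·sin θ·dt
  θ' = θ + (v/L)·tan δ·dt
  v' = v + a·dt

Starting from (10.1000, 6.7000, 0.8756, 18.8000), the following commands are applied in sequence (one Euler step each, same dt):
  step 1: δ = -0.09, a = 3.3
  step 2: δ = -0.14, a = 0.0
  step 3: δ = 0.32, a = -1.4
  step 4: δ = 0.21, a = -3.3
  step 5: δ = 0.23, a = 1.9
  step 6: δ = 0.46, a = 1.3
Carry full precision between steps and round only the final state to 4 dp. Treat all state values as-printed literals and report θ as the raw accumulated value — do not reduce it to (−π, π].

(20.7673, 24.7567, 2.5255, 19.1600)

after step 1 (δ=-0.09, a=3.3): (12.508416, 9.587409, 0.734218, 19.460000)
after step 2 (δ=-0.14, a=0.0): (15.397661, 12.195076, 0.505690, 19.460000)
after step 3 (δ=0.32, a=-1.4): (18.802541, 14.080403, 1.043093, 19.180000)
after step 4 (δ=0.21, a=-3.3): (20.734161, 17.394576, 1.383766, 18.520000)
after step 5 (δ=0.23, a=1.9): (21.422891, 21.033981, 1.745127, 18.900000)
after step 6 (δ=0.46, a=1.3): (20.767254, 24.756687, 2.525459, 19.160000)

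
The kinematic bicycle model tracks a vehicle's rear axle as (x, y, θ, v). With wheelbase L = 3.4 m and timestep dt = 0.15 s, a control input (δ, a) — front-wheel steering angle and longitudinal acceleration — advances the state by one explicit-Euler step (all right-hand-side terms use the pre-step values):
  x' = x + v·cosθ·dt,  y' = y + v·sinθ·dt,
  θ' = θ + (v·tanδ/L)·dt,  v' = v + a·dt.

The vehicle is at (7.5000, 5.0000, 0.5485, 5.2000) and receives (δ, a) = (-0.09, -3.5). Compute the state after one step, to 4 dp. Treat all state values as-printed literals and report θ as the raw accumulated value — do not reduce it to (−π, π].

(8.1656, 5.4067, 0.5278, 4.6750)

x' = 7.5000 + 5.2000·cos(0.5485)·0.15 = 8.1656
y' = 5.0000 + 5.2000·sin(0.5485)·0.15 = 5.4067
θ' = 0.5485 + (5.2000/3.4)·tan(-0.09)·0.15 = 0.5278
v' = 5.2000 − 3.5000·0.15 = 4.6750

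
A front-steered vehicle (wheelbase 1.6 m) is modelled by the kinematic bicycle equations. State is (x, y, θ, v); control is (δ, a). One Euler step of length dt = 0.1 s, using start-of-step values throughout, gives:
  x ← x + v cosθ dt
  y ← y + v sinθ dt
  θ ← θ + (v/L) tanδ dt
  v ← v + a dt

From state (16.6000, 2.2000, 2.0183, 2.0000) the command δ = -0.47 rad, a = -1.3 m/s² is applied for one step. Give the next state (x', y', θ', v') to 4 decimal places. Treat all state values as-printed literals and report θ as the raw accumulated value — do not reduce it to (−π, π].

x' = 16.6000 + 2.0000·cos(2.0183)·0.1 = 16.5135
y' = 2.2000 + 2.0000·sin(2.0183)·0.1 = 2.3803
θ' = 2.0183 + (2.0000/1.6)·tan(-0.47)·0.1 = 1.9548
v' = 2.0000 − 1.3000·0.1 = 1.8700

(16.5135, 2.3803, 1.9548, 1.8700)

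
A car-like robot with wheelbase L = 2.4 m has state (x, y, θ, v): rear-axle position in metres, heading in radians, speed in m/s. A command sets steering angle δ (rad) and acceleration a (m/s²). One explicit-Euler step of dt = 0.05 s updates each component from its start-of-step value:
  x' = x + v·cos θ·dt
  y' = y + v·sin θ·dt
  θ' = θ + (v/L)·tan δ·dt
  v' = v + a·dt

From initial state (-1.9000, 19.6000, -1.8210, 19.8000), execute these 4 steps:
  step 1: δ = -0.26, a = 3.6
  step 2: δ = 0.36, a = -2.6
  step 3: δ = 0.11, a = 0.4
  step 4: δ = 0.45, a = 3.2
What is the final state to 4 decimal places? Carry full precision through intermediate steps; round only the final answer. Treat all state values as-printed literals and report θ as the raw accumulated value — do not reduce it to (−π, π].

(-2.8533, 15.7526, -1.5284, 20.0300)

after step 1 (δ=-0.26, a=3.6): (-2.145125, 18.640827, -1.930734, 19.980000)
after step 2 (δ=0.36, a=-2.6): (-2.496989, 17.705844, -1.774056, 19.850000)
after step 3 (δ=0.11, a=0.4): (-2.697338, 16.733776, -1.728382, 19.870000)
after step 4 (δ=0.45, a=3.2): (-2.853252, 15.752586, -1.528418, 20.030000)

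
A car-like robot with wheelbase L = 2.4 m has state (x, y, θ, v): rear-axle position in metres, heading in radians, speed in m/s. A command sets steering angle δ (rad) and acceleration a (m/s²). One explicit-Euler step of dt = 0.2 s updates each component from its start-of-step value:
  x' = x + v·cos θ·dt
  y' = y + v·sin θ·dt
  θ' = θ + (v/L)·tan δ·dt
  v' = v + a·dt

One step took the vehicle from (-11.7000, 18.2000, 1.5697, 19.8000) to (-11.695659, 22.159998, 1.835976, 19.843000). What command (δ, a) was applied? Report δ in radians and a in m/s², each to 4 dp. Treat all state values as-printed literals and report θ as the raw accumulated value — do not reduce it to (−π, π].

δ = 0.1600, a = 0.2150

a = (v'−v)/dt = (0.043000)/0.2 = 0.2150
Δθ = θ'−θ = 0.266276;  (v·dt/L) = 19.8000·0.2/2.4 = 1.650000
tan δ = Δθ·L/(v·dt) = 0.161379  →  δ = 0.1600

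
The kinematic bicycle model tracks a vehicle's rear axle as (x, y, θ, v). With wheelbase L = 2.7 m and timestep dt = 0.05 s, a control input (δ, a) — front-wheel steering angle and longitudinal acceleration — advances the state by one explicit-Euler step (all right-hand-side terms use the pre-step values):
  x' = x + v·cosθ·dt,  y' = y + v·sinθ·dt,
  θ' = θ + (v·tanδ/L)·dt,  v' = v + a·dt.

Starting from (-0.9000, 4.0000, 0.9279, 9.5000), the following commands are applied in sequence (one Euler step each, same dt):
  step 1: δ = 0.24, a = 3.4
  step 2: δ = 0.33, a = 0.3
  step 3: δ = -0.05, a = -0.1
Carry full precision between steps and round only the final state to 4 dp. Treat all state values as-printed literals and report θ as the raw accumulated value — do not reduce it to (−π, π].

(-0.0939, 5.1950, 1.0233, 9.6800)

after step 1 (δ=0.24, a=3.4): (-0.615230, 4.380172, 0.970952, 9.670000)
after step 2 (δ=0.33, a=0.3): (-0.342287, 4.779265, 1.032289, 9.685000)
after step 3 (δ=-0.05, a=-0.1): (-0.093937, 5.194981, 1.023314, 9.680000)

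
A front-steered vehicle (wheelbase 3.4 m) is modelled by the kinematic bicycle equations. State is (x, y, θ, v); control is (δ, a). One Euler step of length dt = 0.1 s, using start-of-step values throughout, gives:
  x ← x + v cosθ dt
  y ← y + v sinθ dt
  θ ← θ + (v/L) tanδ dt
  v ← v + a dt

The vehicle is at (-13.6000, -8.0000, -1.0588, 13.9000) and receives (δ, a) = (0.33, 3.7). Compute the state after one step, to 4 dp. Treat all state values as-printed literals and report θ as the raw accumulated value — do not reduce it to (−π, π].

(-12.9190, -9.2118, -0.9188, 14.2700)

x' = -13.6000 + 13.9000·cos(-1.0588)·0.1 = -12.9190
y' = -8.0000 + 13.9000·sin(-1.0588)·0.1 = -9.2118
θ' = -1.0588 + (13.9000/3.4)·tan(0.33)·0.1 = -0.9188
v' = 13.9000 + 3.7000·0.1 = 14.2700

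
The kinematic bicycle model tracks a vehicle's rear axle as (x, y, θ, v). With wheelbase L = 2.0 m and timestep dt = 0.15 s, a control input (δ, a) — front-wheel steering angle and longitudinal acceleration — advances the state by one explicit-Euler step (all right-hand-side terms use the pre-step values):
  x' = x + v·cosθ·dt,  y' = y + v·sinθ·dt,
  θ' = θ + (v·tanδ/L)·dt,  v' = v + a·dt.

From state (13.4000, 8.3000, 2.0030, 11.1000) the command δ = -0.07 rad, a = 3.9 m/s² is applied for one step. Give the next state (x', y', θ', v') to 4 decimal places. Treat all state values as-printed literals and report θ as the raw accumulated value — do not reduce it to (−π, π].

(12.7026, 9.8119, 1.9446, 11.6850)

x' = 13.4000 + 11.1000·cos(2.0030)·0.15 = 12.7026
y' = 8.3000 + 11.1000·sin(2.0030)·0.15 = 9.8119
θ' = 2.0030 + (11.1000/2.0)·tan(-0.07)·0.15 = 1.9446
v' = 11.1000 + 3.9000·0.15 = 11.6850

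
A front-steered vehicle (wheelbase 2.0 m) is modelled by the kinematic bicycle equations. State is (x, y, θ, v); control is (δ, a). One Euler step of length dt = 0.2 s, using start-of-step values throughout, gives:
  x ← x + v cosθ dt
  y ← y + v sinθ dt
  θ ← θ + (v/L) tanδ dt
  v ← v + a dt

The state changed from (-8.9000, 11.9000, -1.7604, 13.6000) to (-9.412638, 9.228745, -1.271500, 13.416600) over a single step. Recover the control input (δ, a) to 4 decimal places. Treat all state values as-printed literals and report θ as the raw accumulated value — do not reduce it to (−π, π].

δ = 0.3451, a = -0.9170

a = (v'−v)/dt = (-0.183400)/0.2 = -0.9170
Δθ = θ'−θ = 0.488900;  (v·dt/L) = 13.6000·0.2/2.0 = 1.360000
tan δ = Δθ·L/(v·dt) = 0.359485  →  δ = 0.3451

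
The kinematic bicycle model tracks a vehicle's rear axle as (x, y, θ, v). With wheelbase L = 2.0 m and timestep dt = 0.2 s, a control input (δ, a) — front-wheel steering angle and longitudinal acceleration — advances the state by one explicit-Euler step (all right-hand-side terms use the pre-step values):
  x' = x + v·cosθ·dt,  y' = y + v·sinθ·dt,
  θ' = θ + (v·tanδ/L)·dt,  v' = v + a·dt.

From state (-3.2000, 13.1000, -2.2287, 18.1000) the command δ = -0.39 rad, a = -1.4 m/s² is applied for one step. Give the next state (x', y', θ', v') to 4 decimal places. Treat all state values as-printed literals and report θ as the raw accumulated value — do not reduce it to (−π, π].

(-5.4135, 10.2356, -2.9727, 17.8200)

x' = -3.2000 + 18.1000·cos(-2.2287)·0.2 = -5.4135
y' = 13.1000 + 18.1000·sin(-2.2287)·0.2 = 10.2356
θ' = -2.2287 + (18.1000/2.0)·tan(-0.39)·0.2 = -2.9727
v' = 18.1000 − 1.4000·0.2 = 17.8200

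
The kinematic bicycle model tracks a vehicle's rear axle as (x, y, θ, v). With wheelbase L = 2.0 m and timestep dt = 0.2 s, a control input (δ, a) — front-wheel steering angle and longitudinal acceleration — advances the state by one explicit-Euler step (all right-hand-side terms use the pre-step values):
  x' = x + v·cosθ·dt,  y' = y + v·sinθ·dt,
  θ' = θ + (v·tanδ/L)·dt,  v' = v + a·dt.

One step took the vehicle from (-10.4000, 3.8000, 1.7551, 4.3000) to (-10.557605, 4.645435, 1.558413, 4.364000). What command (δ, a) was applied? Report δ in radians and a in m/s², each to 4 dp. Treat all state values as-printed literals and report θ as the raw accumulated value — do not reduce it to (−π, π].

a = (v'−v)/dt = (0.064000)/0.2 = 0.3200
Δθ = θ'−θ = -0.196687;  (v·dt/L) = 4.3000·0.2/2.0 = 0.430000
tan δ = Δθ·L/(v·dt) = -0.457412  →  δ = -0.4290

δ = -0.4290, a = 0.3200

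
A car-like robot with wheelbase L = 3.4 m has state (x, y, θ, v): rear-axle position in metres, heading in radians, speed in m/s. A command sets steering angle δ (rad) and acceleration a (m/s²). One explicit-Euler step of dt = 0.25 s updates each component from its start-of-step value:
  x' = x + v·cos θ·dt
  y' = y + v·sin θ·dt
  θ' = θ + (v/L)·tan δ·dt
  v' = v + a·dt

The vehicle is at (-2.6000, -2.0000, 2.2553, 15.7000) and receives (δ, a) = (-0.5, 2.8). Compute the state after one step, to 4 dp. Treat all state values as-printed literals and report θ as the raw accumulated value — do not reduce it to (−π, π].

(-5.0817, 1.0408, 1.6246, 16.4000)

x' = -2.6000 + 15.7000·cos(2.2553)·0.25 = -5.0817
y' = -2.0000 + 15.7000·sin(2.2553)·0.25 = 1.0408
θ' = 2.2553 + (15.7000/3.4)·tan(-0.5)·0.25 = 1.6246
v' = 15.7000 + 2.8000·0.25 = 16.4000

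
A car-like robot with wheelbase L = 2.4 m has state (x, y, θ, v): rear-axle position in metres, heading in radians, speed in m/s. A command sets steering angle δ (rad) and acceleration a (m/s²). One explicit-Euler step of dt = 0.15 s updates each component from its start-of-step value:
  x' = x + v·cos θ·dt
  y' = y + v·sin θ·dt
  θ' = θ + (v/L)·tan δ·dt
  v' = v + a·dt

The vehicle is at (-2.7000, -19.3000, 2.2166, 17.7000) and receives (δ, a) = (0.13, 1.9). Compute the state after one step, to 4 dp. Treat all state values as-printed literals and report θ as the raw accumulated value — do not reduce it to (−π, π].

(-4.2979, -17.1797, 2.3612, 17.9850)

x' = -2.7000 + 17.7000·cos(2.2166)·0.15 = -4.2979
y' = -19.3000 + 17.7000·sin(2.2166)·0.15 = -17.1797
θ' = 2.2166 + (17.7000/2.4)·tan(0.13)·0.15 = 2.3612
v' = 17.7000 + 1.9000·0.15 = 17.9850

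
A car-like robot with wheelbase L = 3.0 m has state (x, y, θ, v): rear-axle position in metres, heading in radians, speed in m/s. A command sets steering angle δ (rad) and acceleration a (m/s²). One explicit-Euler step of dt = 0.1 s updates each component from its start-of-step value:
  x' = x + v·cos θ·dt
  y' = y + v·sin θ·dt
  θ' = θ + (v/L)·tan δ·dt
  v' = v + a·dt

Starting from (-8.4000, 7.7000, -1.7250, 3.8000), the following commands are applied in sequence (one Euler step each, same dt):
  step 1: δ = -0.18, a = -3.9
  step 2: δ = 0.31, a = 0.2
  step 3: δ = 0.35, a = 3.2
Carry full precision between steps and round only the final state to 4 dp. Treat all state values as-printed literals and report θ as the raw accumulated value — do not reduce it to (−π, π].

after step 1 (δ=-0.18, a=-3.9): (-8.458365, 7.324509, -1.748049, 3.410000)
after step 2 (δ=0.31, a=0.2): (-8.518493, 6.988852, -1.711639, 3.430000)
after step 3 (δ=0.35, a=3.2): (-8.566642, 6.649248, -1.669904, 3.750000)

(-8.5666, 6.6492, -1.6699, 3.7500)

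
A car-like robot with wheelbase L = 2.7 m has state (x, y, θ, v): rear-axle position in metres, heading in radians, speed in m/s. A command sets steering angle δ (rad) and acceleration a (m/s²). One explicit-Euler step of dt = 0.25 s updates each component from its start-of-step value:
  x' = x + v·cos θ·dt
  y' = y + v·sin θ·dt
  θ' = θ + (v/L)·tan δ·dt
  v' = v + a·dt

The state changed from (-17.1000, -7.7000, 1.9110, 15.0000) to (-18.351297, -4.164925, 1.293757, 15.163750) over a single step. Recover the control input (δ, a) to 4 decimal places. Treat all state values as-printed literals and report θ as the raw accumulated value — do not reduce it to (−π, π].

a = (v'−v)/dt = (0.163750)/0.25 = 0.6550
Δθ = θ'−θ = -0.617243;  (v·dt/L) = 15.0000·0.25/2.7 = 1.388889
tan δ = Δθ·L/(v·dt) = -0.444415  →  δ = -0.4182

δ = -0.4182, a = 0.6550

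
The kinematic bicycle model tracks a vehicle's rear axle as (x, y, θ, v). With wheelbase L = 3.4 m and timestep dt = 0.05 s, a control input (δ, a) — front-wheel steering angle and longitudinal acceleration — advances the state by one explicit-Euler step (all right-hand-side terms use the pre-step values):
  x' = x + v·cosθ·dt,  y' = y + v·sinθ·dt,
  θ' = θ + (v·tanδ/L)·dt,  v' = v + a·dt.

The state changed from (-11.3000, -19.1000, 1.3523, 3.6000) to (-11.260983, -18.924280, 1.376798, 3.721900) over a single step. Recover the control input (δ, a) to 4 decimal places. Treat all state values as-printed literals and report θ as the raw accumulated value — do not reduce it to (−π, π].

δ = 0.4334, a = 2.4380

a = (v'−v)/dt = (0.121900)/0.05 = 2.4380
Δθ = θ'−θ = 0.024498;  (v·dt/L) = 3.6000·0.05/3.4 = 0.052941
tan δ = Δθ·L/(v·dt) = 0.462740  →  δ = 0.4334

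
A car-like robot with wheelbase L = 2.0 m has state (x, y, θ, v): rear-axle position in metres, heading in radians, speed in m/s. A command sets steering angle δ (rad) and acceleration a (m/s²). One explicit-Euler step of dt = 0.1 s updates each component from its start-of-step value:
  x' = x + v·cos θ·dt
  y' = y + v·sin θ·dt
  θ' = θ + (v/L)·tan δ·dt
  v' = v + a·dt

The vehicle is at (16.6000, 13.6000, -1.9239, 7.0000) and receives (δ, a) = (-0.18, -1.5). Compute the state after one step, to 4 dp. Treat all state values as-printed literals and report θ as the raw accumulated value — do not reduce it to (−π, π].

x' = 16.6000 + 7.0000·cos(-1.9239)·0.1 = 16.3579
y' = 13.6000 + 7.0000·sin(-1.9239)·0.1 = 12.9432
θ' = -1.9239 + (7.0000/2.0)·tan(-0.18)·0.1 = -1.9876
v' = 7.0000 − 1.5000·0.1 = 6.8500

(16.3579, 12.9432, -1.9876, 6.8500)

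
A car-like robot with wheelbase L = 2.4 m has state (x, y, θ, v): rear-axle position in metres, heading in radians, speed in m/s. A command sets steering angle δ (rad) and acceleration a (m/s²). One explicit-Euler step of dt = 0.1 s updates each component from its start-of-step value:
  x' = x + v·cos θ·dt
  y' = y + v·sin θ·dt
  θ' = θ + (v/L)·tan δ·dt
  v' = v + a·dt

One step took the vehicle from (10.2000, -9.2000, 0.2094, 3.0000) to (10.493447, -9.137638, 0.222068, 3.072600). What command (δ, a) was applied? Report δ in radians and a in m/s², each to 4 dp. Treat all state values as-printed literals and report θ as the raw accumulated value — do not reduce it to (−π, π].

δ = 0.1010, a = 0.7260

a = (v'−v)/dt = (0.072600)/0.1 = 0.7260
Δθ = θ'−θ = 0.012668;  (v·dt/L) = 3.0000·0.1/2.4 = 0.125000
tan δ = Δθ·L/(v·dt) = 0.101344  →  δ = 0.1010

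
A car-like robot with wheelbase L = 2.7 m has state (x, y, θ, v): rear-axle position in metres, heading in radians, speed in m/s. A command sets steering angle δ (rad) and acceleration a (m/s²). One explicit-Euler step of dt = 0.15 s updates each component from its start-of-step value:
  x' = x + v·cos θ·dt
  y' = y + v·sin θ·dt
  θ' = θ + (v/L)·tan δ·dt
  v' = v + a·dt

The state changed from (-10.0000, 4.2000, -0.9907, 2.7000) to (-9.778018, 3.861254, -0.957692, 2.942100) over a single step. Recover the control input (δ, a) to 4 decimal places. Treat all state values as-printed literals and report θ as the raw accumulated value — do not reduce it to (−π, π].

δ = 0.2166, a = 1.6140

a = (v'−v)/dt = (0.242100)/0.15 = 1.6140
Δθ = θ'−θ = 0.033008;  (v·dt/L) = 2.7000·0.15/2.7 = 0.150000
tan δ = Δθ·L/(v·dt) = 0.220053  →  δ = 0.2166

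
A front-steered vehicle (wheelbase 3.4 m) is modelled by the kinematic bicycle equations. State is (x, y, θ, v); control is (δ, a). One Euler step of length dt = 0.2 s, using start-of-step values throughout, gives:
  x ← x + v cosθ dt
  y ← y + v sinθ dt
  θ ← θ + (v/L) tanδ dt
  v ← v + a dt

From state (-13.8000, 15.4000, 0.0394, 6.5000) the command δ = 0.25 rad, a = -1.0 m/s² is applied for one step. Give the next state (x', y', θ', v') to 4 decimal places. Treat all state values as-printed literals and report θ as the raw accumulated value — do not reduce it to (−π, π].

(-12.5010, 15.4512, 0.1370, 6.3000)

x' = -13.8000 + 6.5000·cos(0.0394)·0.2 = -12.5010
y' = 15.4000 + 6.5000·sin(0.0394)·0.2 = 15.4512
θ' = 0.0394 + (6.5000/3.4)·tan(0.25)·0.2 = 0.1370
v' = 6.5000 − 1.0000·0.2 = 6.3000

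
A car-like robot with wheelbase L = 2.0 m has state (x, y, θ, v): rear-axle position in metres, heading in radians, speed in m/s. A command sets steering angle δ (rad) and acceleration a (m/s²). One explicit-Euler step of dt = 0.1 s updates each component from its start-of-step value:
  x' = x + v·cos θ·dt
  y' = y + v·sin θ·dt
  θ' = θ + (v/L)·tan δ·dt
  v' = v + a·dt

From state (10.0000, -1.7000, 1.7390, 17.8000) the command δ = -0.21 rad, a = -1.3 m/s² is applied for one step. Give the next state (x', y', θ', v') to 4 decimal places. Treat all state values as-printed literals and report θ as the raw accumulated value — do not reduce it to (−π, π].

(9.7020, 0.0549, 1.5493, 17.6700)

x' = 10.0000 + 17.8000·cos(1.7390)·0.1 = 9.7020
y' = -1.7000 + 17.8000·sin(1.7390)·0.1 = 0.0549
θ' = 1.7390 + (17.8000/2.0)·tan(-0.21)·0.1 = 1.5493
v' = 17.8000 − 1.3000·0.1 = 17.6700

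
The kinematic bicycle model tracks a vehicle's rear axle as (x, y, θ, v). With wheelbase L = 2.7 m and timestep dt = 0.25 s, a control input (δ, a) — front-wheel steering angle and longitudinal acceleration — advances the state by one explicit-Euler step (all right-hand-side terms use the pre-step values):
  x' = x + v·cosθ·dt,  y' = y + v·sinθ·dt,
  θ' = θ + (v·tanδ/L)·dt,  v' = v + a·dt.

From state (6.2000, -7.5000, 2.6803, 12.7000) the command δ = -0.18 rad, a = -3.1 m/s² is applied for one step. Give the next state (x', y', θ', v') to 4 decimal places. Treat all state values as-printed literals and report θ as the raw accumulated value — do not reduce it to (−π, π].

(3.3569, -6.0868, 2.4663, 11.9250)

x' = 6.2000 + 12.7000·cos(2.6803)·0.25 = 3.3569
y' = -7.5000 + 12.7000·sin(2.6803)·0.25 = -6.0868
θ' = 2.6803 + (12.7000/2.7)·tan(-0.18)·0.25 = 2.4663
v' = 12.7000 − 3.1000·0.25 = 11.9250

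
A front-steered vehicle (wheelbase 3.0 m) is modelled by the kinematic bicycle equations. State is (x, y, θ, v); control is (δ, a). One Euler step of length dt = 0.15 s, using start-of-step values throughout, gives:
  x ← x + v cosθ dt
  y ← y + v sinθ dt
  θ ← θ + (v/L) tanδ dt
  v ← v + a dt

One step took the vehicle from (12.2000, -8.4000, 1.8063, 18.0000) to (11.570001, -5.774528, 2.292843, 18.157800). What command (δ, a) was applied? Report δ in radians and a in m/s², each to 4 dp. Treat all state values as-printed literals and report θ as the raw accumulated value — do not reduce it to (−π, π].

δ = 0.4956, a = 1.0520

a = (v'−v)/dt = (0.157800)/0.15 = 1.0520
Δθ = θ'−θ = 0.486543;  (v·dt/L) = 18.0000·0.15/3.0 = 0.900000
tan δ = Δθ·L/(v·dt) = 0.540603  →  δ = 0.4956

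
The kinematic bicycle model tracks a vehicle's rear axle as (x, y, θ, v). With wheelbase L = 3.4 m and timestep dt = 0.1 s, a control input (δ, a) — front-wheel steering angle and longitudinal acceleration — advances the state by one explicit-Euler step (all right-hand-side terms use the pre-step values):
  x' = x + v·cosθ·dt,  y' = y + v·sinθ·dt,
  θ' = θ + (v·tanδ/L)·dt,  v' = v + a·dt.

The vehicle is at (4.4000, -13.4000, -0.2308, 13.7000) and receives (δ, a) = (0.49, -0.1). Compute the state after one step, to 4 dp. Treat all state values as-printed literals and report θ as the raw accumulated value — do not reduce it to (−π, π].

x' = 4.4000 + 13.7000·cos(-0.2308)·0.1 = 5.7337
y' = -13.4000 + 13.7000·sin(-0.2308)·0.1 = -13.7134
θ' = -0.2308 + (13.7000/3.4)·tan(0.49)·0.1 = -0.0159
v' = 13.7000 − 0.1000·0.1 = 13.6900

(5.7337, -13.7134, -0.0159, 13.6900)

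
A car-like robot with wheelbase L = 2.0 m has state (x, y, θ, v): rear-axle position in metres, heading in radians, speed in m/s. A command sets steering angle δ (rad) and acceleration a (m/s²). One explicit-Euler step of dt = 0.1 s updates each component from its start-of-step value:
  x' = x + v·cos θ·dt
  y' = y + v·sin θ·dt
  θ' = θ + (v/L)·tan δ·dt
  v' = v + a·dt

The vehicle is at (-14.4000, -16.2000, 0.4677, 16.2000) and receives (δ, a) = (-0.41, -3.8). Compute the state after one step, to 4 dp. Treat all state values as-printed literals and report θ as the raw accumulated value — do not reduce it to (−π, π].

x' = -14.4000 + 16.2000·cos(0.4677)·0.1 = -12.9540
y' = -16.2000 + 16.2000·sin(0.4677)·0.1 = -15.4696
θ' = 0.4677 + (16.2000/2.0)·tan(-0.41)·0.1 = 0.1156
v' = 16.2000 − 3.8000·0.1 = 15.8200

(-12.9540, -15.4696, 0.1156, 15.8200)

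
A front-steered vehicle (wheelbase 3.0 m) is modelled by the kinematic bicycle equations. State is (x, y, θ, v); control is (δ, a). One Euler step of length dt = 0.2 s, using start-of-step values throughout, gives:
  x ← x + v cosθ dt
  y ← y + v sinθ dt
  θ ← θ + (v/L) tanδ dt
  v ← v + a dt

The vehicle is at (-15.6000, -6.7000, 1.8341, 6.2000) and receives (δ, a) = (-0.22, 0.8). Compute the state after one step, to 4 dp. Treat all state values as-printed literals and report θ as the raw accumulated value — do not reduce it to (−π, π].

x' = -15.6000 + 6.2000·cos(1.8341)·0.2 = -15.9227
y' = -6.7000 + 6.2000·sin(1.8341)·0.2 = -5.5027
θ' = 1.8341 + (6.2000/3.0)·tan(-0.22)·0.2 = 1.7417
v' = 6.2000 + 0.8000·0.2 = 6.3600

(-15.9227, -5.5027, 1.7417, 6.3600)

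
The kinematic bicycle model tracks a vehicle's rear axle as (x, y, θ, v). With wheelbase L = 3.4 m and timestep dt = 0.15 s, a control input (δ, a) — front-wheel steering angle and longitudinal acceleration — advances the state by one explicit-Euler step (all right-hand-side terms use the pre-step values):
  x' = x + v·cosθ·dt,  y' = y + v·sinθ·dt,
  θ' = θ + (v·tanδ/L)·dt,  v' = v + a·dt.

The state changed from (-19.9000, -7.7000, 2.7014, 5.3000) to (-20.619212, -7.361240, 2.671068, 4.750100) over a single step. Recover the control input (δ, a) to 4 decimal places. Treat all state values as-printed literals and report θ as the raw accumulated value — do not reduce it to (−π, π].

a = (v'−v)/dt = (-0.549900)/0.15 = -3.6660
Δθ = θ'−θ = -0.030332;  (v·dt/L) = 5.3000·0.15/3.4 = 0.233824
tan δ = Δθ·L/(v·dt) = -0.129722  →  δ = -0.1290

δ = -0.1290, a = -3.6660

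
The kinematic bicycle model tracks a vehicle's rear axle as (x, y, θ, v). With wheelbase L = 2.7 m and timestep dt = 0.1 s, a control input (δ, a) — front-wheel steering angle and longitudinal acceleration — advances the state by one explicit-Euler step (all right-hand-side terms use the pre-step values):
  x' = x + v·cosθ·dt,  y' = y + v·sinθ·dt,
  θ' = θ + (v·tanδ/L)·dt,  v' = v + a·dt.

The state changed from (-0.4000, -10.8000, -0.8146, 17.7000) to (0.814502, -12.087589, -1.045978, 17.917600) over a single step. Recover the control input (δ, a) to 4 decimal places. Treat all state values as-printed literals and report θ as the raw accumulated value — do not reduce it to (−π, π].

δ = -0.3393, a = 2.1760

a = (v'−v)/dt = (0.217600)/0.1 = 2.1760
Δθ = θ'−θ = -0.231378;  (v·dt/L) = 17.7000·0.1/2.7 = 0.655556
tan δ = Δθ·L/(v·dt) = -0.352949  →  δ = -0.3393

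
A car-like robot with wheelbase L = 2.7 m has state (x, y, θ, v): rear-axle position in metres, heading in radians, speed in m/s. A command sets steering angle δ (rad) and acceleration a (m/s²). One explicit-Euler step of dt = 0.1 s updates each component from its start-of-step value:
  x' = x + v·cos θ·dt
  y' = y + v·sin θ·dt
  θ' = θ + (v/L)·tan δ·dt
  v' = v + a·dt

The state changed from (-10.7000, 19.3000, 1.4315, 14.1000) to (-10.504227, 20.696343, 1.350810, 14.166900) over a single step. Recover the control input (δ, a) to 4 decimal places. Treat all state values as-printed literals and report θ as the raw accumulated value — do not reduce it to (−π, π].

δ = -0.1533, a = 0.6690

a = (v'−v)/dt = (0.066900)/0.1 = 0.6690
Δθ = θ'−θ = -0.080690;  (v·dt/L) = 14.1000·0.1/2.7 = 0.522222
tan δ = Δθ·L/(v·dt) = -0.154513  →  δ = -0.1533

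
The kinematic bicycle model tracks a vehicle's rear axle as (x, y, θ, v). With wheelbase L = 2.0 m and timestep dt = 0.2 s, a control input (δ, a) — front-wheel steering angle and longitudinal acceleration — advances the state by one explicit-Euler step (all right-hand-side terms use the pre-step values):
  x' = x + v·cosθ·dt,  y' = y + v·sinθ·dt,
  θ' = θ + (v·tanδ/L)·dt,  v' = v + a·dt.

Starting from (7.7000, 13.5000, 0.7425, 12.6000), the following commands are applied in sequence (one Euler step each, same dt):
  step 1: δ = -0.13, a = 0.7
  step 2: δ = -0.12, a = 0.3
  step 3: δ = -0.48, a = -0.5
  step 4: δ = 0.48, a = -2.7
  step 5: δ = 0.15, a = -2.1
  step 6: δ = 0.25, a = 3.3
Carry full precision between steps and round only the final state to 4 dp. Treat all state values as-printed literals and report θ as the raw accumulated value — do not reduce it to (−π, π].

(20.6460, 19.3602, 0.9025, 12.4000)

after step 1 (δ=-0.13, a=0.7): (9.556687, 15.203853, 0.577771, 12.740000)
after step 2 (δ=-0.12, a=0.3): (11.691101, 16.595463, 0.424153, 12.800000)
after step 3 (δ=-0.48, a=-0.5): (14.024253, 17.649029, -0.242229, 12.700000)
after step 4 (δ=0.48, a=-2.7): (16.490100, 17.039766, 0.418947, 12.160000)
after step 5 (δ=0.15, a=-2.1): (18.711776, 18.029100, 0.602727, 11.740000)
after step 6 (δ=0.25, a=3.3): (20.646041, 19.360161, 0.902499, 12.400000)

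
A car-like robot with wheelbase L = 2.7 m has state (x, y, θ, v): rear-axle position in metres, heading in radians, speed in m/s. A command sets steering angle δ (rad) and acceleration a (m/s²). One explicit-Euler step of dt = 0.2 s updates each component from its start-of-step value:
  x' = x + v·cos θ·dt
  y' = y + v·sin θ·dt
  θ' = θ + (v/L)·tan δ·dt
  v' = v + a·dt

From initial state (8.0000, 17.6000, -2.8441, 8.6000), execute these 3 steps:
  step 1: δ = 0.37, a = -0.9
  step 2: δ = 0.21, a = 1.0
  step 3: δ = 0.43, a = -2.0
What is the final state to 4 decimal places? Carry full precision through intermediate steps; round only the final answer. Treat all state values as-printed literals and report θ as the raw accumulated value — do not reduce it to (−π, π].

after step 1 (δ=0.37, a=-0.9): (6.355552, 17.095827, -2.597017, 8.420000)
after step 2 (δ=0.21, a=1.0): (4.915147, 16.223422, -2.464079, 8.620000)
after step 3 (δ=0.43, a=-2.0): (3.571921, 15.142719, -2.171241, 8.220000)

(3.5719, 15.1427, -2.1712, 8.2200)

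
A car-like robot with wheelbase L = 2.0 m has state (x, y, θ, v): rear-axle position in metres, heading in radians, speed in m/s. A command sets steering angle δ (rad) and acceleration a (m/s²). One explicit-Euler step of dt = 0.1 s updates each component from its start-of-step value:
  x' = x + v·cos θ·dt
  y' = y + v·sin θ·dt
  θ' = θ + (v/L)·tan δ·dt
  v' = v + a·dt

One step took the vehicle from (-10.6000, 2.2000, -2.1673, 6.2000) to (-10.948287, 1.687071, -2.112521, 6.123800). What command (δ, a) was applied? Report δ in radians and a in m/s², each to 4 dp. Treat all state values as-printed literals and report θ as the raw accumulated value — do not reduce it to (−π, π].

a = (v'−v)/dt = (-0.076200)/0.1 = -0.7620
Δθ = θ'−θ = 0.054779;  (v·dt/L) = 6.2000·0.1/2.0 = 0.310000
tan δ = Δθ·L/(v·dt) = 0.176706  →  δ = 0.1749

δ = 0.1749, a = -0.7620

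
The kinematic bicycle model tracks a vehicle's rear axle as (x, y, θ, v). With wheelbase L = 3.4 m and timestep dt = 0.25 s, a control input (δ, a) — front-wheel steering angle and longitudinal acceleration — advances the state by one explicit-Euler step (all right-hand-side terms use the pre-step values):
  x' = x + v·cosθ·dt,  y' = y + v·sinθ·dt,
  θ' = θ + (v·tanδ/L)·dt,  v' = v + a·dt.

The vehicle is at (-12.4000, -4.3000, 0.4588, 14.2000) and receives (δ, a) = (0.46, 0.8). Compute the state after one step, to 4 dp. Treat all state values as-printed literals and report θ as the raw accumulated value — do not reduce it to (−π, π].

x' = -12.4000 + 14.2000·cos(0.4588)·0.25 = -9.2171
y' = -4.3000 + 14.2000·sin(0.4588)·0.25 = -2.7278
θ' = 0.4588 + (14.2000/3.4)·tan(0.46)·0.25 = 0.9761
v' = 14.2000 + 0.8000·0.25 = 14.4000

(-9.2171, -2.7278, 0.9761, 14.4000)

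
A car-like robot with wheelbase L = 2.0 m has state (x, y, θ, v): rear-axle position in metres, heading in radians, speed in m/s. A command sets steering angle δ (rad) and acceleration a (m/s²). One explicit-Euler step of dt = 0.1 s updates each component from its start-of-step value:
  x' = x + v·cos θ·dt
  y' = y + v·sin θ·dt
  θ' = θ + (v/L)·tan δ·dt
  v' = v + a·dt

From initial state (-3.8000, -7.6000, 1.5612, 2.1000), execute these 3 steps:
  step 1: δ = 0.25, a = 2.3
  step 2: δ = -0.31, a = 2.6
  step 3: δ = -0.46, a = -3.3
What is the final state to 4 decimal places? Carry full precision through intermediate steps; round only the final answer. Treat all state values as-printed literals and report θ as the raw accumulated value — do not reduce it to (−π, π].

(-3.7968, -6.8981, 1.4865, 2.2600)

after step 1 (δ=0.25, a=2.3): (-3.797985, -7.390010, 1.588011, 2.330000)
after step 2 (δ=-0.31, a=2.6): (-3.801996, -7.157044, 1.550693, 2.590000)
after step 3 (δ=-0.46, a=-3.3): (-3.796789, -6.898097, 1.486532, 2.260000)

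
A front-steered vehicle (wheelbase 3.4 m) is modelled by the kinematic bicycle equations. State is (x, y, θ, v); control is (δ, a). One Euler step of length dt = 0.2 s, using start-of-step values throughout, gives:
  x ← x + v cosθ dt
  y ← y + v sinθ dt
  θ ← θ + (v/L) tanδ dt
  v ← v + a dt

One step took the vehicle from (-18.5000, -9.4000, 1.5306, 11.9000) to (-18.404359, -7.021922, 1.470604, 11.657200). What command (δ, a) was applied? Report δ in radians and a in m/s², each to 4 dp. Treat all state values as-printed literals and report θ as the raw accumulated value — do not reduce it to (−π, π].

a = (v'−v)/dt = (-0.242800)/0.2 = -1.2140
Δθ = θ'−θ = -0.059996;  (v·dt/L) = 11.9000·0.2/3.4 = 0.700000
tan δ = Δθ·L/(v·dt) = -0.085709  →  δ = -0.0855

δ = -0.0855, a = -1.2140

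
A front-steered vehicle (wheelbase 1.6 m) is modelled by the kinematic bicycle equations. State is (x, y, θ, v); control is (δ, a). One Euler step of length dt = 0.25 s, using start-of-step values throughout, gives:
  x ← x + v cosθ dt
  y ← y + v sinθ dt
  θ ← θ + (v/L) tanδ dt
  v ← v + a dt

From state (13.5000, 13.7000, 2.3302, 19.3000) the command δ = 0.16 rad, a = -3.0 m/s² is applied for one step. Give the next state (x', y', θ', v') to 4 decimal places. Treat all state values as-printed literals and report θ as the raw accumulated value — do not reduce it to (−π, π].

(10.1780, 17.1993, 2.8169, 18.5500)

x' = 13.5000 + 19.3000·cos(2.3302)·0.25 = 10.1780
y' = 13.7000 + 19.3000·sin(2.3302)·0.25 = 17.1993
θ' = 2.3302 + (19.3000/1.6)·tan(0.16)·0.25 = 2.8169
v' = 19.3000 − 3.0000·0.25 = 18.5500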